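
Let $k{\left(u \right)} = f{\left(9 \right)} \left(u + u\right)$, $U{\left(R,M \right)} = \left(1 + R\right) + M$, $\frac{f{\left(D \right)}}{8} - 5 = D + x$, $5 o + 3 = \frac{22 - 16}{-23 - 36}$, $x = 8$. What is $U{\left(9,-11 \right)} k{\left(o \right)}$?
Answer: $\frac{64416}{295} \approx 218.36$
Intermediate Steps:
$o = - \frac{183}{295}$ ($o = - \frac{3}{5} + \frac{\left(22 - 16\right) \frac{1}{-23 - 36}}{5} = - \frac{3}{5} + \frac{6 \frac{1}{-59}}{5} = - \frac{3}{5} + \frac{6 \left(- \frac{1}{59}\right)}{5} = - \frac{3}{5} + \frac{1}{5} \left(- \frac{6}{59}\right) = - \frac{3}{5} - \frac{6}{295} = - \frac{183}{295} \approx -0.62034$)
$f{\left(D \right)} = 104 + 8 D$ ($f{\left(D \right)} = 40 + 8 \left(D + 8\right) = 40 + 8 \left(8 + D\right) = 40 + \left(64 + 8 D\right) = 104 + 8 D$)
$U{\left(R,M \right)} = 1 + M + R$
$k{\left(u \right)} = 352 u$ ($k{\left(u \right)} = \left(104 + 8 \cdot 9\right) \left(u + u\right) = \left(104 + 72\right) 2 u = 176 \cdot 2 u = 352 u$)
$U{\left(9,-11 \right)} k{\left(o \right)} = \left(1 - 11 + 9\right) 352 \left(- \frac{183}{295}\right) = \left(-1\right) \left(- \frac{64416}{295}\right) = \frac{64416}{295}$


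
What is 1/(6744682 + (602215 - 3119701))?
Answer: 1/4227196 ≈ 2.3656e-7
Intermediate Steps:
1/(6744682 + (602215 - 3119701)) = 1/(6744682 - 2517486) = 1/4227196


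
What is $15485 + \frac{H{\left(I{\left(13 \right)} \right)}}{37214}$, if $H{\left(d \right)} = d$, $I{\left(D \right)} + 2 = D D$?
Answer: $\frac{576258957}{37214} \approx 15485.0$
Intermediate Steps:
$I{\left(D \right)} = -2 + D^{2}$ ($I{\left(D \right)} = -2 + D D = -2 + D^{2}$)
$15485 + \frac{H{\left(I{\left(13 \right)} \right)}}{37214} = 15485 + \frac{-2 + 13^{2}}{37214} = 15485 + \left(-2 + 169\right) \frac{1}{37214} = 15485 + 167 \cdot \frac{1}{37214} = 15485 + \frac{167}{37214} = \frac{576258957}{37214}$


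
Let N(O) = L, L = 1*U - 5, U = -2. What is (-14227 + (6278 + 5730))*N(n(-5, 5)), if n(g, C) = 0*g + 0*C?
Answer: 15533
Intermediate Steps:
n(g, C) = 0 (n(g, C) = 0 + 0 = 0)
L = -7 (L = 1*(-2) - 5 = -2 - 5 = -7)
N(O) = -7
(-14227 + (6278 + 5730))*N(n(-5, 5)) = (-14227 + (6278 + 5730))*(-7) = (-14227 + 12008)*(-7) = -2219*(-7) = 15533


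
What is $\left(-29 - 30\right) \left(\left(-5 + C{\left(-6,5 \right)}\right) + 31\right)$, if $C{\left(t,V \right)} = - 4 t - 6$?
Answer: $-2596$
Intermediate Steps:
$C{\left(t,V \right)} = -6 - 4 t$
$\left(-29 - 30\right) \left(\left(-5 + C{\left(-6,5 \right)}\right) + 31\right) = \left(-29 - 30\right) \left(\left(-5 - -18\right) + 31\right) = \left(-29 - 30\right) \left(\left(-5 + \left(-6 + 24\right)\right) + 31\right) = - 59 \left(\left(-5 + 18\right) + 31\right) = - 59 \left(13 + 31\right) = \left(-59\right) 44 = -2596$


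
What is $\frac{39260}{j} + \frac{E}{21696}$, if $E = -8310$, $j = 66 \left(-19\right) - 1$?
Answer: $- \frac{28740467}{907616} \approx -31.666$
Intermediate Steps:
$j = -1255$ ($j = -1254 - 1 = -1255$)
$\frac{39260}{j} + \frac{E}{21696} = \frac{39260}{-1255} - \frac{8310}{21696} = 39260 \left(- \frac{1}{1255}\right) - \frac{1385}{3616} = - \frac{7852}{251} - \frac{1385}{3616} = - \frac{28740467}{907616}$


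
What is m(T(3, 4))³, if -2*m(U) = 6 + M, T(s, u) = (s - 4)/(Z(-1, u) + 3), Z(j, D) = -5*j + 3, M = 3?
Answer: -729/8 ≈ -91.125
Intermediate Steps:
Z(j, D) = 3 - 5*j
T(s, u) = -4/11 + s/11 (T(s, u) = (s - 4)/((3 - 5*(-1)) + 3) = (-4 + s)/((3 + 5) + 3) = (-4 + s)/(8 + 3) = (-4 + s)/11 = (-4 + s)*(1/11) = -4/11 + s/11)
m(U) = -9/2 (m(U) = -(6 + 3)/2 = -½*9 = -9/2)
m(T(3, 4))³ = (-9/2)³ = -729/8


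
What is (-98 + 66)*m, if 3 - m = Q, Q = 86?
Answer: 2656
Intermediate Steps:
m = -83 (m = 3 - 1*86 = 3 - 86 = -83)
(-98 + 66)*m = (-98 + 66)*(-83) = -32*(-83) = 2656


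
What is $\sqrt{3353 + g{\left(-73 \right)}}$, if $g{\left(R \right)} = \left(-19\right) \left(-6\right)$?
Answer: $\sqrt{3467} \approx 58.881$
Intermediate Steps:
$g{\left(R \right)} = 114$
$\sqrt{3353 + g{\left(-73 \right)}} = \sqrt{3353 + 114} = \sqrt{3467}$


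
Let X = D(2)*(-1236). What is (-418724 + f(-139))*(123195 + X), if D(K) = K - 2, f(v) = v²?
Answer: -49204452585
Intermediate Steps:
D(K) = -2 + K
X = 0 (X = (-2 + 2)*(-1236) = 0*(-1236) = 0)
(-418724 + f(-139))*(123195 + X) = (-418724 + (-139)²)*(123195 + 0) = (-418724 + 19321)*123195 = -399403*123195 = -49204452585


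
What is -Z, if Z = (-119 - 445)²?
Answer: -318096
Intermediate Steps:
Z = 318096 (Z = (-564)² = 318096)
-Z = -1*318096 = -318096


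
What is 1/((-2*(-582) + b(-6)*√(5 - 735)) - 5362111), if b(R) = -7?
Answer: I/(-5360947*I + 7*√730) ≈ -1.8653e-7 + 6.5808e-12*I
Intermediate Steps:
1/((-2*(-582) + b(-6)*√(5 - 735)) - 5362111) = 1/((-2*(-582) - 7*√(5 - 735)) - 5362111) = 1/((1164 - 7*I*√730) - 5362111) = 1/(-5360947 - 7*I*√730)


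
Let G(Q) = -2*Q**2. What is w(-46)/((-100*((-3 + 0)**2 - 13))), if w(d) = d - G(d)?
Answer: 2093/200 ≈ 10.465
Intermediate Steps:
w(d) = d + 2*d**2 (w(d) = d - (-2)*d**2 = d + 2*d**2)
w(-46)/((-100*((-3 + 0)**2 - 13))) = (-46*(1 + 2*(-46)))/((-100*((-3 + 0)**2 - 13))) = (-46*(1 - 92))/((-100*((-3)**2 - 13))) = (-46*(-91))/((-100*(9 - 13))) = 4186/((-100*(-4))) = 4186/400 = 4186*(1/400) = 2093/200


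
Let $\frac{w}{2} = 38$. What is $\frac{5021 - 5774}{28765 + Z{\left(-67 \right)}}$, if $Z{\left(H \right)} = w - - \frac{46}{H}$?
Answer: $- \frac{50451}{1932301} \approx -0.026109$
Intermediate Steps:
$w = 76$ ($w = 2 \cdot 38 = 76$)
$Z{\left(H \right)} = 76 + \frac{46}{H}$ ($Z{\left(H \right)} = 76 - - \frac{46}{H} = 76 + \frac{46}{H}$)
$\frac{5021 - 5774}{28765 + Z{\left(-67 \right)}} = \frac{5021 - 5774}{28765 + \left(76 + \frac{46}{-67}\right)} = - \frac{753}{28765 + \left(76 + 46 \left(- \frac{1}{67}\right)\right)} = - \frac{753}{28765 + \left(76 - \frac{46}{67}\right)} = - \frac{753}{28765 + \frac{5046}{67}} = - \frac{753}{\frac{1932301}{67}} = \left(-753\right) \frac{67}{1932301} = - \frac{50451}{1932301}$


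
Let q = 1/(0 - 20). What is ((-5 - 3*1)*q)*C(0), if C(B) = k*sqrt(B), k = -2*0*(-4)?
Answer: 0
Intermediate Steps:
q = -1/20 (q = 1/(-20) = -1/20 ≈ -0.050000)
k = 0 (k = 0*(-4) = 0)
C(B) = 0 (C(B) = 0*sqrt(B) = 0)
((-5 - 3*1)*q)*C(0) = ((-5 - 3*1)*(-1/20))*0 = ((-5 - 3)*(-1/20))*0 = -8*(-1/20)*0 = (2/5)*0 = 0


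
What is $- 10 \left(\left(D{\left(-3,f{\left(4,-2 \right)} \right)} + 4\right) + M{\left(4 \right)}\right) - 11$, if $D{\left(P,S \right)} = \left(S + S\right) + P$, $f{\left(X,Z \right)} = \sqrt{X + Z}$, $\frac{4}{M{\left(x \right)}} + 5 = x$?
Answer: $19 - 20 \sqrt{2} \approx -9.2843$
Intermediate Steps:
$M{\left(x \right)} = \frac{4}{-5 + x}$
$D{\left(P,S \right)} = P + 2 S$ ($D{\left(P,S \right)} = 2 S + P = P + 2 S$)
$- 10 \left(\left(D{\left(-3,f{\left(4,-2 \right)} \right)} + 4\right) + M{\left(4 \right)}\right) - 11 = - 10 \left(\left(\left(-3 + 2 \sqrt{4 - 2}\right) + 4\right) + \frac{4}{-5 + 4}\right) - 11 = - 10 \left(\left(\left(-3 + 2 \sqrt{2}\right) + 4\right) + \frac{4}{-1}\right) - 11 = - 10 \left(\left(1 + 2 \sqrt{2}\right) + 4 \left(-1\right)\right) - 11 = - 10 \left(\left(1 + 2 \sqrt{2}\right) - 4\right) - 11 = - 10 \left(-3 + 2 \sqrt{2}\right) - 11 = \left(30 - 20 \sqrt{2}\right) - 11 = 19 - 20 \sqrt{2}$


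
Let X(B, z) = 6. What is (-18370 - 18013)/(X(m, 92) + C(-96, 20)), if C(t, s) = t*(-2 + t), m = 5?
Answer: -36383/9414 ≈ -3.8648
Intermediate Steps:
(-18370 - 18013)/(X(m, 92) + C(-96, 20)) = (-18370 - 18013)/(6 - 96*(-2 - 96)) = -36383/(6 - 96*(-98)) = -36383/(6 + 9408) = -36383/9414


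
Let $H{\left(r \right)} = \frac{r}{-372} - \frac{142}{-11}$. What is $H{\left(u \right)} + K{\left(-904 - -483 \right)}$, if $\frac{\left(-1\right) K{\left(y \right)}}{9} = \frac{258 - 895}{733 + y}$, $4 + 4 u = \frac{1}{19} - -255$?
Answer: $\frac{403193}{12958} \approx 31.115$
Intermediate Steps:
$u = \frac{2385}{38}$ ($u = -1 + \frac{\frac{1}{19} - -255}{4} = -1 + \frac{\frac{1}{19} + 255}{4} = -1 + \frac{1}{4} \cdot \frac{4846}{19} = -1 + \frac{2423}{38} = \frac{2385}{38} \approx 62.763$)
$H{\left(r \right)} = \frac{142}{11} - \frac{r}{372}$ ($H{\left(r \right)} = r \left(- \frac{1}{372}\right) - - \frac{142}{11} = - \frac{r}{372} + \frac{142}{11} = \frac{142}{11} - \frac{r}{372}$)
$K{\left(y \right)} = \frac{5733}{733 + y}$ ($K{\left(y \right)} = - 9 \frac{258 - 895}{733 + y} = - 9 \left(- \frac{637}{733 + y}\right) = \frac{5733}{733 + y}$)
$H{\left(u \right)} + K{\left(-904 - -483 \right)} = \left(\frac{142}{11} - \frac{795}{4712}\right) + \frac{5733}{733 - 421} = \left(\frac{142}{11} - \frac{795}{4712}\right) + \frac{5733}{733 + \left(-904 + 483\right)} = \frac{660359}{51832} + \frac{5733}{733 - 421} = \frac{660359}{51832} + \frac{5733}{312} = \frac{660359}{51832} + 5733 \cdot \frac{1}{312} = \frac{660359}{51832} + \frac{147}{8} = \frac{403193}{12958}$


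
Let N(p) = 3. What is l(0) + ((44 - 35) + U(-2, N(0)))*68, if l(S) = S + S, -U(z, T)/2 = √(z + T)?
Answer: 476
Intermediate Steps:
U(z, T) = -2*√(T + z) (U(z, T) = -2*√(z + T) = -2*√(T + z))
l(S) = 2*S
l(0) + ((44 - 35) + U(-2, N(0)))*68 = 2*0 + ((44 - 35) - 2*√(3 - 2))*68 = 0 + (9 - 2*√1)*68 = 0 + (9 - 2*1)*68 = 0 + (9 - 2)*68 = 0 + 7*68 = 0 + 476 = 476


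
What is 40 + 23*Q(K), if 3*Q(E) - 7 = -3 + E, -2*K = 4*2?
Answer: 40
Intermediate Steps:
K = -4 (K = -2*2 = -½*8 = -4)
Q(E) = 4/3 + E/3 (Q(E) = 7/3 + (-3 + E)/3 = 7/3 + (-1 + E/3) = 4/3 + E/3)
40 + 23*Q(K) = 40 + 23*(4/3 + (⅓)*(-4)) = 40 + 23*(4/3 - 4/3) = 40 + 23*0 = 40 + 0 = 40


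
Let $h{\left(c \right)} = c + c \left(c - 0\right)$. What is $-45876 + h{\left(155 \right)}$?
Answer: $-21696$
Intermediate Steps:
$h{\left(c \right)} = c + c^{2}$ ($h{\left(c \right)} = c + c \left(c + 0\right) = c + c c = c + c^{2}$)
$-45876 + h{\left(155 \right)} = -45876 + 155 \left(1 + 155\right) = -45876 + 155 \cdot 156 = -45876 + 24180 = -21696$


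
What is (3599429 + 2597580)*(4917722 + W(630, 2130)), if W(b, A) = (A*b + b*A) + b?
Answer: 47110604363368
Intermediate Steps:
W(b, A) = b + 2*A*b (W(b, A) = (A*b + A*b) + b = 2*A*b + b = b + 2*A*b)
(3599429 + 2597580)*(4917722 + W(630, 2130)) = (3599429 + 2597580)*(4917722 + 630*(1 + 2*2130)) = 6197009*(4917722 + 630*(1 + 4260)) = 6197009*(4917722 + 630*4261) = 6197009*(4917722 + 2684430) = 6197009*7602152 = 47110604363368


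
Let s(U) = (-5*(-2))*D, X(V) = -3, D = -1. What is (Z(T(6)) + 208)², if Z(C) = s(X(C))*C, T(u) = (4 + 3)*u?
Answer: 44944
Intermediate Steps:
s(U) = -10 (s(U) = -5*(-2)*(-1) = 10*(-1) = -10)
T(u) = 7*u
Z(C) = -10*C
(Z(T(6)) + 208)² = (-70*6 + 208)² = (-10*42 + 208)² = (-420 + 208)² = (-212)² = 44944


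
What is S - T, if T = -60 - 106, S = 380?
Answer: 546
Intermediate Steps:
T = -166
S - T = 380 - 1*(-166) = 380 + 166 = 546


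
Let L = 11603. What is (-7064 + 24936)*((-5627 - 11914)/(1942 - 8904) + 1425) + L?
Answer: 88849852019/3481 ≈ 2.5524e+7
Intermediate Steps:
(-7064 + 24936)*((-5627 - 11914)/(1942 - 8904) + 1425) + L = (-7064 + 24936)*((-5627 - 11914)/(1942 - 8904) + 1425) + 11603 = 17872*(-17541/(-6962) + 1425) + 11603 = 17872*(-17541*(-1/6962) + 1425) + 11603 = 17872*(17541/6962 + 1425) + 11603 = 17872*(9938391/6962) + 11603 = 88809461976/3481 + 11603 = 88849852019/3481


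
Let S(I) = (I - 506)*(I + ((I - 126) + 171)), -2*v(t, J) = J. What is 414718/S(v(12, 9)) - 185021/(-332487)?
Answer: -2490519032/113156409 ≈ -22.010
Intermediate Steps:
v(t, J) = -J/2
S(I) = (-506 + I)*(45 + 2*I) (S(I) = (-506 + I)*(I + ((-126 + I) + 171)) = (-506 + I)*(I + (45 + I)) = (-506 + I)*(45 + 2*I))
414718/S(v(12, 9)) - 185021/(-332487) = 414718/(-22770 - (-967)*9/2 + 2*(-½*9)²) - 185021/(-332487) = 414718/(-22770 - 967*(-9/2) + 2*(-9/2)²) - 185021*(-1/332487) = 414718/(-22770 + 8703/2 + 2*(81/4)) + 185021/332487 = 414718/(-22770 + 8703/2 + 81/2) + 185021/332487 = 414718/(-18378) + 185021/332487 = 414718*(-1/18378) + 185021/332487 = -207359/9189 + 185021/332487 = -2490519032/113156409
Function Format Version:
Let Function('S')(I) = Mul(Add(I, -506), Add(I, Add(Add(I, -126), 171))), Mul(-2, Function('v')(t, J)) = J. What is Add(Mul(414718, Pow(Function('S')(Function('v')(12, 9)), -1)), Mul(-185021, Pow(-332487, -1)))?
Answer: Rational(-2490519032, 113156409) ≈ -22.010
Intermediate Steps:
Function('v')(t, J) = Mul(Rational(-1, 2), J)
Function('S')(I) = Mul(Add(-506, I), Add(45, Mul(2, I))) (Function('S')(I) = Mul(Add(-506, I), Add(I, Add(Add(-126, I), 171))) = Mul(Add(-506, I), Add(I, Add(45, I))) = Mul(Add(-506, I), Add(45, Mul(2, I))))
Add(Mul(414718, Pow(Function('S')(Function('v')(12, 9)), -1)), Mul(-185021, Pow(-332487, -1))) = Add(Mul(414718, Pow(Add(-22770, Mul(-967, Mul(Rational(-1, 2), 9)), Mul(2, Pow(Mul(Rational(-1, 2), 9), 2))), -1)), Mul(-185021, Pow(-332487, -1))) = Add(Mul(414718, Pow(Add(-22770, Mul(-967, Rational(-9, 2)), Mul(2, Pow(Rational(-9, 2), 2))), -1)), Mul(-185021, Rational(-1, 332487))) = Add(Mul(414718, Pow(Add(-22770, Rational(8703, 2), Mul(2, Rational(81, 4))), -1)), Rational(185021, 332487)) = Add(Mul(414718, Pow(Add(-22770, Rational(8703, 2), Rational(81, 2)), -1)), Rational(185021, 332487)) = Add(Mul(414718, Pow(-18378, -1)), Rational(185021, 332487)) = Add(Mul(414718, Rational(-1, 18378)), Rational(185021, 332487)) = Add(Rational(-207359, 9189), Rational(185021, 332487)) = Rational(-2490519032, 113156409)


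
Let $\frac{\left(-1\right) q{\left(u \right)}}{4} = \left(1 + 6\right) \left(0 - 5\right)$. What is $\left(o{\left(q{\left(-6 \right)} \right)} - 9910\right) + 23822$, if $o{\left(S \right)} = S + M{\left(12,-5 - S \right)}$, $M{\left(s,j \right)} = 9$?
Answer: $14061$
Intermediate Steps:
$q{\left(u \right)} = 140$ ($q{\left(u \right)} = - 4 \left(1 + 6\right) \left(0 - 5\right) = - 4 \cdot 7 \left(-5\right) = \left(-4\right) \left(-35\right) = 140$)
$o{\left(S \right)} = 9 + S$ ($o{\left(S \right)} = S + 9 = 9 + S$)
$\left(o{\left(q{\left(-6 \right)} \right)} - 9910\right) + 23822 = \left(\left(9 + 140\right) - 9910\right) + 23822 = \left(149 - 9910\right) + 23822 = -9761 + 23822 = 14061$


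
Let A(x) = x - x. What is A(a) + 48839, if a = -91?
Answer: 48839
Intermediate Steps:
A(x) = 0
A(a) + 48839 = 0 + 48839 = 48839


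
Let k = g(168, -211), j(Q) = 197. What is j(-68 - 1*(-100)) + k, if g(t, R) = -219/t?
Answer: 10959/56 ≈ 195.70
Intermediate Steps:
k = -73/56 (k = -219/168 = -219*1/168 = -73/56 ≈ -1.3036)
j(-68 - 1*(-100)) + k = 197 - 73/56 = 10959/56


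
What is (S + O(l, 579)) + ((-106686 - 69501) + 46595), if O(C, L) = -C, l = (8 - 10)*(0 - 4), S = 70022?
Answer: -59578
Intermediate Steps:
l = 8 (l = -2*(-4) = 8)
(S + O(l, 579)) + ((-106686 - 69501) + 46595) = (70022 - 1*8) + ((-106686 - 69501) + 46595) = (70022 - 8) + (-176187 + 46595) = 70014 - 129592 = -59578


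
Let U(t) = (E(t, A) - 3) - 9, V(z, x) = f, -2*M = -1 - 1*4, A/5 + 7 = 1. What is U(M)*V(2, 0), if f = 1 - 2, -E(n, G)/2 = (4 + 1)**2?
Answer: 62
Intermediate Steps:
A = -30 (A = -35 + 5*1 = -35 + 5 = -30)
E(n, G) = -50 (E(n, G) = -2*(4 + 1)**2 = -2*5**2 = -2*25 = -50)
f = -1
M = 5/2 (M = -(-1 - 1*4)/2 = -(-1 - 4)/2 = -1/2*(-5) = 5/2 ≈ 2.5000)
V(z, x) = -1
U(t) = -62 (U(t) = (-50 - 3) - 9 = -53 - 9 = -62)
U(M)*V(2, 0) = -62*(-1) = 62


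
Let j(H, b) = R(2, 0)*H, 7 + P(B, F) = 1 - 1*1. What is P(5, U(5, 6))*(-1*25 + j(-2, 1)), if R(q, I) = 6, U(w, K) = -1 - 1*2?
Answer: 259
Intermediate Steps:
U(w, K) = -3 (U(w, K) = -1 - 2 = -3)
P(B, F) = -7 (P(B, F) = -7 + (1 - 1*1) = -7 + (1 - 1) = -7 + 0 = -7)
j(H, b) = 6*H
P(5, U(5, 6))*(-1*25 + j(-2, 1)) = -7*(-1*25 + 6*(-2)) = -7*(-25 - 12) = -7*(-37) = 259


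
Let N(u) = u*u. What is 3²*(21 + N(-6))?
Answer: 513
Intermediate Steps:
N(u) = u²
3²*(21 + N(-6)) = 3²*(21 + (-6)²) = 9*(21 + 36) = 9*57 = 513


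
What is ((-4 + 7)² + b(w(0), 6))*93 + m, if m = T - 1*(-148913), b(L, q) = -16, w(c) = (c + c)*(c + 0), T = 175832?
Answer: 324094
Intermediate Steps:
w(c) = 2*c² (w(c) = (2*c)*c = 2*c²)
m = 324745 (m = 175832 - 1*(-148913) = 175832 + 148913 = 324745)
((-4 + 7)² + b(w(0), 6))*93 + m = ((-4 + 7)² - 16)*93 + 324745 = (3² - 16)*93 + 324745 = (9 - 16)*93 + 324745 = -7*93 + 324745 = -651 + 324745 = 324094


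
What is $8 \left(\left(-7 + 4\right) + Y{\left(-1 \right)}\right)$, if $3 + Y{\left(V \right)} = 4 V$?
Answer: $-80$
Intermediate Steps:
$Y{\left(V \right)} = -3 + 4 V$
$8 \left(\left(-7 + 4\right) + Y{\left(-1 \right)}\right) = 8 \left(\left(-7 + 4\right) + \left(-3 + 4 \left(-1\right)\right)\right) = 8 \left(-3 - 7\right) = 8 \left(-10\right) = -80$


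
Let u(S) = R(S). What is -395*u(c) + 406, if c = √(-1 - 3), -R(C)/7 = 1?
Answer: 3171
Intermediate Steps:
R(C) = -7 (R(C) = -7*1 = -7)
c = 2*I (c = √(-4) = 2*I ≈ 2.0*I)
u(S) = -7
-395*u(c) + 406 = -395*(-7) + 406 = 2765 + 406 = 3171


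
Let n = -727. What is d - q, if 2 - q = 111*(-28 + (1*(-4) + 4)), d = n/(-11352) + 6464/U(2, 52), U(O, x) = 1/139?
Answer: 10164422599/11352 ≈ 8.9539e+5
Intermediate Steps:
U(O, x) = 1/139
d = 10199727319/11352 (d = -727/(-11352) + 6464/(1/139) = -727*(-1/11352) + 6464*139 = 727/11352 + 898496 = 10199727319/11352 ≈ 8.9850e+5)
q = 3110 (q = 2 - 111*(-28 + (1*(-4) + 4)) = 2 - 111*(-28 + (-4 + 4)) = 2 - 111*(-28 + 0) = 2 - 111*(-28) = 2 - 1*(-3108) = 2 + 3108 = 3110)
d - q = 10199727319/11352 - 1*3110 = 10199727319/11352 - 3110 = 10164422599/11352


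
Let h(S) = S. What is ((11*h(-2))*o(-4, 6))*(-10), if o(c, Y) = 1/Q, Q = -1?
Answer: -220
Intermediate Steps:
o(c, Y) = -1 (o(c, Y) = 1/(-1) = -1)
((11*h(-2))*o(-4, 6))*(-10) = ((11*(-2))*(-1))*(-10) = -22*(-1)*(-10) = 22*(-10) = -220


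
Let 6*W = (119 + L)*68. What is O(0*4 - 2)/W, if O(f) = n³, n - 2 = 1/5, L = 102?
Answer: 3993/939250 ≈ 0.0042513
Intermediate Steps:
n = 11/5 (n = 2 + 1/5 = 2 + ⅕ = 11/5 ≈ 2.2000)
W = 7514/3 (W = ((119 + 102)*68)/6 = (221*68)/6 = (⅙)*15028 = 7514/3 ≈ 2504.7)
O(f) = 1331/125 (O(f) = (11/5)³ = 1331/125)
O(0*4 - 2)/W = 1331/(125*(7514/3)) = (1331/125)*(3/7514) = 3993/939250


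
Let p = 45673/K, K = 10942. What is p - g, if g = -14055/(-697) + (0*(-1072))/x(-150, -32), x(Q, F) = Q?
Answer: -121955729/7626574 ≈ -15.991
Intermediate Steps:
p = 45673/10942 ≈ 4.1741
g = 14055/697 (g = -14055/(-697) + (0*(-1072))/(-150) = -14055*(-1/697) + 0*(-1/150) = 14055/697 + 0 = 14055/697 ≈ 20.165)
p - g = 45673/10942 - 1*14055/697 = 45673/10942 - 14055/697 = -121955729/7626574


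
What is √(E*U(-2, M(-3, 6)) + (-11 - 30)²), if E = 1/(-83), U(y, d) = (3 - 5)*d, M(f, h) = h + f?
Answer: √11580907/83 ≈ 41.001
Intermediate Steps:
M(f, h) = f + h
U(y, d) = -2*d
E = -1/83 ≈ -0.012048
√(E*U(-2, M(-3, 6)) + (-11 - 30)²) = √(-(-2)*(-3 + 6)/83 + (-11 - 30)²) = √(-(-2)*3/83 + (-41)²) = √(-1/83*(-6) + 1681) = √(6/83 + 1681) = √(139529/83) = √11580907/83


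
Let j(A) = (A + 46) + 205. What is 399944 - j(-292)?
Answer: 399985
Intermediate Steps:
j(A) = 251 + A (j(A) = (46 + A) + 205 = 251 + A)
399944 - j(-292) = 399944 - (251 - 292) = 399944 - 1*(-41) = 399944 + 41 = 399985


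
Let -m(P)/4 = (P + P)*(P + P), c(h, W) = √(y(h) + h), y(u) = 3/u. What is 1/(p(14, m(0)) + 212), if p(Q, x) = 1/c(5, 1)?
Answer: 5936/1258427 - 2*√35/1258427 ≈ 0.0047076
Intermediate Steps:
c(h, W) = √(h + 3/h) (c(h, W) = √(3/h + h) = √(h + 3/h))
m(P) = -16*P² (m(P) = -4*(P + P)*(P + P) = -4*2*P*2*P = -16*P²)
p(Q, x) = √35/14 (p(Q, x) = 1/(√(5 + 3/5)) = 1/(√(5 + 3*(⅕))) = 1/(√(5 + ⅗)) = 1/(√(28/5)) = 1/(2*√35/5) = √35/14)
1/(p(14, m(0)) + 212) = 1/(√35/14 + 212) = 1/(212 + √35/14)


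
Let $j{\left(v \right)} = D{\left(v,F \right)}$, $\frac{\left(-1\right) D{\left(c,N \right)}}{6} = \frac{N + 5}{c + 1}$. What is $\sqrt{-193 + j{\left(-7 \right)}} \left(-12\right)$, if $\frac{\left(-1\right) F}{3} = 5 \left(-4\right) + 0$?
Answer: $- 96 i \sqrt{2} \approx - 135.76 i$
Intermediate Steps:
$F = 60$ ($F = - 3 \left(5 \left(-4\right) + 0\right) = - 3 \left(-20 + 0\right) = \left(-3\right) \left(-20\right) = 60$)
$D{\left(c,N \right)} = - \frac{6 \left(5 + N\right)}{1 + c}$ ($D{\left(c,N \right)} = - 6 \frac{N + 5}{c + 1} = - 6 \frac{5 + N}{1 + c} = - \frac{6 \left(5 + N\right)}{1 + c}$)
$j{\left(v \right)} = - \frac{390}{1 + v}$ ($j{\left(v \right)} = \frac{6 \left(-5 - 60\right)}{1 + v} = 6 \frac{1}{1 + v} \left(-65\right) = - \frac{390}{1 + v}$)
$\sqrt{-193 + j{\left(-7 \right)}} \left(-12\right) = \sqrt{-193 - \frac{390}{1 - 7}} \left(-12\right) = \sqrt{-193 - \frac{390}{-6}} \left(-12\right) = \sqrt{-193 - -65} \left(-12\right) = \sqrt{-193 + 65} \left(-12\right) = \sqrt{-128} \left(-12\right) = 8 i \sqrt{2} \left(-12\right) = - 96 i \sqrt{2}$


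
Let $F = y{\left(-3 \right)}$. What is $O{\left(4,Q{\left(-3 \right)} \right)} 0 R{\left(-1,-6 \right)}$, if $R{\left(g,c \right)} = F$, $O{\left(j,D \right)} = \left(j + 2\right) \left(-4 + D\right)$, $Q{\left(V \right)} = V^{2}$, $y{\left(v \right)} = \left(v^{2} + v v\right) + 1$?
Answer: $0$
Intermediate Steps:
$y{\left(v \right)} = 1 + 2 v^{2}$ ($y{\left(v \right)} = \left(v^{2} + v^{2}\right) + 1 = 2 v^{2} + 1 = 1 + 2 v^{2}$)
$F = 19$ ($F = 1 + 2 \left(-3\right)^{2} = 1 + 2 \cdot 9 = 1 + 18 = 19$)
$O{\left(j,D \right)} = \left(-4 + D\right) \left(2 + j\right)$ ($O{\left(j,D \right)} = \left(2 + j\right) \left(-4 + D\right) = \left(-4 + D\right) \left(2 + j\right)$)
$R{\left(g,c \right)} = 19$
$O{\left(4,Q{\left(-3 \right)} \right)} 0 R{\left(-1,-6 \right)} = \left(-8 - 16 + 2 \left(-3\right)^{2} + \left(-3\right)^{2} \cdot 4\right) 0 \cdot 19 = \left(-8 - 16 + 2 \cdot 9 + 9 \cdot 4\right) 0 \cdot 19 = \left(-8 - 16 + 18 + 36\right) 0 \cdot 19 = 30 \cdot 0 \cdot 19 = 0 \cdot 19 = 0$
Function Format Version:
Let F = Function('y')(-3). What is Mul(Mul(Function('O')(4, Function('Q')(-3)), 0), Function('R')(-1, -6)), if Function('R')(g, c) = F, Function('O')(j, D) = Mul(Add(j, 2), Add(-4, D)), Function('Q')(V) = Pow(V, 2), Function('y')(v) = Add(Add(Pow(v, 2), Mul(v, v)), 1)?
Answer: 0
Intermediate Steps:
Function('y')(v) = Add(1, Mul(2, Pow(v, 2))) (Function('y')(v) = Add(Add(Pow(v, 2), Pow(v, 2)), 1) = Add(Mul(2, Pow(v, 2)), 1) = Add(1, Mul(2, Pow(v, 2))))
F = 19 (F = Add(1, Mul(2, Pow(-3, 2))) = Add(1, Mul(2, 9)) = Add(1, 18) = 19)
Function('O')(j, D) = Mul(Add(-4, D), Add(2, j)) (Function('O')(j, D) = Mul(Add(2, j), Add(-4, D)) = Mul(Add(-4, D), Add(2, j)))
Function('R')(g, c) = 19
Mul(Mul(Function('O')(4, Function('Q')(-3)), 0), Function('R')(-1, -6)) = Mul(Mul(Add(-8, Mul(-4, 4), Mul(2, Pow(-3, 2)), Mul(Pow(-3, 2), 4)), 0), 19) = Mul(Mul(Add(-8, -16, Mul(2, 9), Mul(9, 4)), 0), 19) = Mul(Mul(Add(-8, -16, 18, 36), 0), 19) = Mul(Mul(30, 0), 19) = Mul(0, 19) = 0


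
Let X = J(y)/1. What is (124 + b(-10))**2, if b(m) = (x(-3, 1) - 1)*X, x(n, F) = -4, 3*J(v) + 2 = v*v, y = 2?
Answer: 131044/9 ≈ 14560.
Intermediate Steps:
J(v) = -2/3 + v**2/3 (J(v) = -2/3 + (v*v)/3 = -2/3 + v**2/3)
X = 2/3 (X = (-2/3 + (1/3)*2**2)/1 = (-2/3 + (1/3)*4)*1 = (-2/3 + 4/3)*1 = (2/3)*1 = 2/3 ≈ 0.66667)
b(m) = -10/3 (b(m) = (-4 - 1)*(2/3) = -5*2/3 = -10/3)
(124 + b(-10))**2 = (124 - 10/3)**2 = (362/3)**2 = 131044/9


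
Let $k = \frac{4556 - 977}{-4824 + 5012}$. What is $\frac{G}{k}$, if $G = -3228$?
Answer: $- \frac{202288}{1193} \approx -169.56$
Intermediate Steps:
$k = \frac{3579}{188} \approx 19.037$
$\frac{G}{k} = - \frac{3228}{\frac{3579}{188}} = \left(-3228\right) \frac{188}{3579} = - \frac{202288}{1193}$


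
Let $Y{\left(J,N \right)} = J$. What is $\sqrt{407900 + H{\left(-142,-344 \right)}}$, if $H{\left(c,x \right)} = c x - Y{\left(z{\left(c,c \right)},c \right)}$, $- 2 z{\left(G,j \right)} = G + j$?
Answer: $3 \sqrt{50734} \approx 675.73$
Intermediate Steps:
$z{\left(G,j \right)} = - \frac{G}{2} - \frac{j}{2}$ ($z{\left(G,j \right)} = - \frac{G + j}{2} = - \frac{G}{2} - \frac{j}{2}$)
$H{\left(c,x \right)} = c + c x$ ($H{\left(c,x \right)} = c x - \left(- \frac{c}{2} - \frac{c}{2}\right) = c x - - c = c x + c = c + c x$)
$\sqrt{407900 + H{\left(-142,-344 \right)}} = \sqrt{407900 - 142 \left(1 - 344\right)} = \sqrt{407900 - -48706} = \sqrt{407900 + 48706} = \sqrt{456606} = 3 \sqrt{50734}$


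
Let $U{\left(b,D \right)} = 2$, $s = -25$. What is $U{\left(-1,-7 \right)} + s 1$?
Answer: $-23$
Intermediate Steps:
$U{\left(-1,-7 \right)} + s 1 = 2 - 25 = -23$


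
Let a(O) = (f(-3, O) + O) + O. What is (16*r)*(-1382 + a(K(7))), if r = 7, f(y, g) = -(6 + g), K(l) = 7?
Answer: -154672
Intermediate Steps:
f(y, g) = -6 - g
a(O) = -6 + O (a(O) = ((-6 - O) + O) + O = -6 + O)
(16*r)*(-1382 + a(K(7))) = (16*7)*(-1382 + (-6 + 7)) = 112*(-1382 + 1) = 112*(-1381) = -154672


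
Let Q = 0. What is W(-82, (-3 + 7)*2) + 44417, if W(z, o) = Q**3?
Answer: 44417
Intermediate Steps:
W(z, o) = 0 (W(z, o) = 0**3 = 0)
W(-82, (-3 + 7)*2) + 44417 = 0 + 44417 = 44417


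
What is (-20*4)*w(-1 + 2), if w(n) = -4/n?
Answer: 320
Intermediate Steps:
(-20*4)*w(-1 + 2) = (-20*4)*(-4/(-1 + 2)) = -(-320)/1 = -(-320) = -80*(-4) = 320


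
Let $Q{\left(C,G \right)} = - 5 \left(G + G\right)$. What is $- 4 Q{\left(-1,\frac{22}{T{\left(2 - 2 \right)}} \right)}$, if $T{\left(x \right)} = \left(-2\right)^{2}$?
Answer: $220$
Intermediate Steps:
$T{\left(x \right)} = 4$
$Q{\left(C,G \right)} = - 10 G$ ($Q{\left(C,G \right)} = - 5 \cdot 2 G = - 10 G$)
$- 4 Q{\left(-1,\frac{22}{T{\left(2 - 2 \right)}} \right)} = - 4 \left(- 10 \cdot \frac{22}{4}\right) = - 4 \left(- 10 \cdot 22 \cdot \frac{1}{4}\right) = - 4 \left(\left(-10\right) \frac{11}{2}\right) = \left(-4\right) \left(-55\right) = 220$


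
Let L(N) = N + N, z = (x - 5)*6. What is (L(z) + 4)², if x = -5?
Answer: 13456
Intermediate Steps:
z = -60 (z = (-5 - 5)*6 = -10*6 = -60)
L(N) = 2*N
(L(z) + 4)² = (2*(-60) + 4)² = (-120 + 4)² = (-116)² = 13456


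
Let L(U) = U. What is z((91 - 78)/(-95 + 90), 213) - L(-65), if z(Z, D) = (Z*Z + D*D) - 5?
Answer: 1135894/25 ≈ 45436.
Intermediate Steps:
z(Z, D) = -5 + D² + Z² (z(Z, D) = (Z² + D²) - 5 = (D² + Z²) - 5 = -5 + D² + Z²)
z((91 - 78)/(-95 + 90), 213) - L(-65) = (-5 + 213² + ((91 - 78)/(-95 + 90))²) - 1*(-65) = (-5 + 45369 + (13/(-5))²) + 65 = (-5 + 45369 + (13*(-⅕))²) + 65 = (-5 + 45369 + (-13/5)²) + 65 = (-5 + 45369 + 169/25) + 65 = 1134269/25 + 65 = 1135894/25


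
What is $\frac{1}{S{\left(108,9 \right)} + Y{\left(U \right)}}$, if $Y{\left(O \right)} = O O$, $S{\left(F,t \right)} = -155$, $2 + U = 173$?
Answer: $\frac{1}{29086} \approx 3.4381 \cdot 10^{-5}$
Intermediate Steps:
$U = 171$ ($U = -2 + 173 = 171$)
$Y{\left(O \right)} = O^{2}$
$\frac{1}{S{\left(108,9 \right)} + Y{\left(U \right)}} = \frac{1}{-155 + 171^{2}} = \frac{1}{-155 + 29241} = \frac{1}{29086}$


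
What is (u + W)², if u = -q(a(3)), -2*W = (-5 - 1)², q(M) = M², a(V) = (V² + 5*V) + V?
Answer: 558009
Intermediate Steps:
a(V) = V² + 6*V
W = -18 (W = -(-5 - 1)²/2 = -½*(-6)² = -½*36 = -18)
u = -729 (u = -(3*(6 + 3))² = -(3*9)² = -1*27² = -1*729 = -729)
(u + W)² = (-729 - 18)² = (-747)² = 558009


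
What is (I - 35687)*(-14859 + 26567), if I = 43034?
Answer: 86018676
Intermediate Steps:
(I - 35687)*(-14859 + 26567) = (43034 - 35687)*(-14859 + 26567) = 7347*11708 = 86018676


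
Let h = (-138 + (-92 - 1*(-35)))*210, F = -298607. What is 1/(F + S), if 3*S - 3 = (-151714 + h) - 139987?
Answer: -3/1228469 ≈ -2.4421e-6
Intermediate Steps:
h = -40950 (h = (-138 + (-92 + 35))*210 = (-138 - 57)*210 = -195*210 = -40950)
S = -332648/3 (S = 1 + ((-151714 - 40950) - 139987)/3 = 1 + (-192664 - 139987)/3 = 1 + (⅓)*(-332651) = 1 - 332651/3 = -332648/3 ≈ -1.1088e+5)
1/(F + S) = 1/(-298607 - 332648/3) = 1/(-1228469/3) = -3/1228469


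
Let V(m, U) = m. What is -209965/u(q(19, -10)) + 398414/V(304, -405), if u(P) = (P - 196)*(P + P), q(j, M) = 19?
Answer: 36099499/26904 ≈ 1341.8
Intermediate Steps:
u(P) = 2*P*(-196 + P) (u(P) = (-196 + P)*(2*P) = 2*P*(-196 + P))
-209965/u(q(19, -10)) + 398414/V(304, -405) = -209965*1/(38*(-196 + 19)) + 398414/304 = -209965/(2*19*(-177)) + 398414*(1/304) = -209965/(-6726) + 199207/152 = -209965*(-1/6726) + 199207/152 = 209965/6726 + 199207/152 = 36099499/26904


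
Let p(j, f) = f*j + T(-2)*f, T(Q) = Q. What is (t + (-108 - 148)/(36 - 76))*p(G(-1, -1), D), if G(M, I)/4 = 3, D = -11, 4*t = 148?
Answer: -4774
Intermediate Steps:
t = 37 (t = (¼)*148 = 37)
G(M, I) = 12 (G(M, I) = 4*3 = 12)
p(j, f) = -2*f + f*j (p(j, f) = f*j - 2*f = -2*f + f*j)
(t + (-108 - 148)/(36 - 76))*p(G(-1, -1), D) = (37 + (-108 - 148)/(36 - 76))*(-11*(-2 + 12)) = (37 - 256/(-40))*(-11*10) = (37 - 256*(-1/40))*(-110) = (37 + 32/5)*(-110) = (217/5)*(-110) = -4774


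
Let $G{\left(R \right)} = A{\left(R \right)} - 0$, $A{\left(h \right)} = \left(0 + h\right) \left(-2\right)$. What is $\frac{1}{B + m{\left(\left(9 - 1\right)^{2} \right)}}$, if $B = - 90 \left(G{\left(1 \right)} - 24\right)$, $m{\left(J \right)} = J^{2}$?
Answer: $\frac{1}{6436} \approx 0.00015538$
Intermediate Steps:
$A{\left(h \right)} = - 2 h$ ($A{\left(h \right)} = h \left(-2\right) = - 2 h$)
$G{\left(R \right)} = - 2 R$ ($G{\left(R \right)} = - 2 R - 0 = - 2 R + 0 = - 2 R$)
$B = 2340$ ($B = - 90 \left(\left(-2\right) 1 - 24\right) = - 90 \left(-2 - 24\right) = \left(-90\right) \left(-26\right) = 2340$)
$\frac{1}{B + m{\left(\left(9 - 1\right)^{2} \right)}} = \frac{1}{2340 + \left(\left(9 - 1\right)^{2}\right)^{2}} = \frac{1}{2340 + \left(8^{2}\right)^{2}} = \frac{1}{2340 + 64^{2}} = \frac{1}{2340 + 4096} = \frac{1}{6436}$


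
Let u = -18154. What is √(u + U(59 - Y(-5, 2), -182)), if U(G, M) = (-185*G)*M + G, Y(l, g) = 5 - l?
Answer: 5*√65269 ≈ 1277.4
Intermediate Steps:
U(G, M) = G - 185*G*M (U(G, M) = -185*G*M + G = G - 185*G*M)
√(u + U(59 - Y(-5, 2), -182)) = √(-18154 + (59 - (5 - 1*(-5)))*(1 - 185*(-182))) = √(-18154 + (59 - (5 + 5))*(1 + 33670)) = √(-18154 + (59 - 1*10)*33671) = √(-18154 + (59 - 10)*33671) = √(-18154 + 49*33671) = √(-18154 + 1649879) = √1631725 = 5*√65269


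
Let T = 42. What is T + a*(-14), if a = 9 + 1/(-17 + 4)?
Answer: -1078/13 ≈ -82.923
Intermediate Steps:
a = 116/13 (a = 9 + 1/(-13) = 9 - 1/13 = 116/13 ≈ 8.9231)
T + a*(-14) = 42 + (116/13)*(-14) = 42 - 1624/13 = -1078/13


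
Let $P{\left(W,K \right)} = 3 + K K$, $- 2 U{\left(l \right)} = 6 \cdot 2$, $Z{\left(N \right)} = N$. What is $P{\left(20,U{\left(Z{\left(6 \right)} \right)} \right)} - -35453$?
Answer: $35492$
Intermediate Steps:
$U{\left(l \right)} = -6$ ($U{\left(l \right)} = - \frac{6 \cdot 2}{2} = \left(- \frac{1}{2}\right) 12 = -6$)
$P{\left(W,K \right)} = 3 + K^{2}$
$P{\left(20,U{\left(Z{\left(6 \right)} \right)} \right)} - -35453 = \left(3 + \left(-6\right)^{2}\right) - -35453 = \left(3 + 36\right) + 35453 = 39 + 35453 = 35492$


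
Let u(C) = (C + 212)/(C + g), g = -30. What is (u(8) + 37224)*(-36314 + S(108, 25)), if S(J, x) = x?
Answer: -1350458846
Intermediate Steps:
u(C) = (212 + C)/(-30 + C) (u(C) = (C + 212)/(C - 30) = (212 + C)/(-30 + C))
(u(8) + 37224)*(-36314 + S(108, 25)) = ((212 + 8)/(-30 + 8) + 37224)*(-36314 + 25) = (220/(-22) + 37224)*(-36289) = (-1/22*220 + 37224)*(-36289) = (-10 + 37224)*(-36289) = 37214*(-36289) = -1350458846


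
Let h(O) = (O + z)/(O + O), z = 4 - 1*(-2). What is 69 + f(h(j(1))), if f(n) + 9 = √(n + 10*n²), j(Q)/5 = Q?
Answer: 60 + √330/5 ≈ 63.633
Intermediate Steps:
j(Q) = 5*Q
z = 6 (z = 4 + 2 = 6)
h(O) = (6 + O)/(2*O) (h(O) = (O + 6)/(O + O) = (6 + O)/((2*O)) = (6 + O)*(1/(2*O)) = (6 + O)/(2*O))
f(n) = -9 + √(n + 10*n²)
69 + f(h(j(1))) = 69 + (-9 + √(((6 + 5*1)/(2*((5*1))))*(1 + 10*((6 + 5*1)/(2*((5*1))))))) = 69 + (-9 + √(((½)*(6 + 5)/5)*(1 + 10*((½)*(6 + 5)/5)))) = 69 + (-9 + √(((½)*(⅕)*11)*(1 + 10*((½)*(⅕)*11)))) = 69 + (-9 + √(11*(1 + 10*(11/10))/10)) = 69 + (-9 + √(11*(1 + 11)/10)) = 69 + (-9 + √((11/10)*12)) = 69 + (-9 + √(66/5)) = 69 + (-9 + √330/5) = 60 + √330/5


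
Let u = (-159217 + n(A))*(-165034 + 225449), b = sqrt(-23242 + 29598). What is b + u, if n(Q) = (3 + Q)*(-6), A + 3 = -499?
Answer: -9438212545 + 2*sqrt(1589) ≈ -9.4382e+9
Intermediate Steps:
A = -502 (A = -3 - 499 = -502)
n(Q) = -18 - 6*Q
b = 2*sqrt(1589) (b = sqrt(6356) = 2*sqrt(1589) ≈ 79.724)
u = -9438212545 (u = (-159217 + (-18 - 6*(-502)))*(-165034 + 225449) = (-159217 + (-18 + 3012))*60415 = (-159217 + 2994)*60415 = -156223*60415 = -9438212545)
b + u = 2*sqrt(1589) - 9438212545 = -9438212545 + 2*sqrt(1589)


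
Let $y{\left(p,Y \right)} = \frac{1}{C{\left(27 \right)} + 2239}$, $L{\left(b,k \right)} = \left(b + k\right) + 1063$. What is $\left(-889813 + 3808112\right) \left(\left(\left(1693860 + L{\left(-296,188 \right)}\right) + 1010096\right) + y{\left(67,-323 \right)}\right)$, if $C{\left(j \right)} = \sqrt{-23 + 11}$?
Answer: $\frac{39572363813637958198}{5013133} - \frac{5836598 i \sqrt{3}}{5013133} \approx 7.8937 \cdot 10^{12} - 2.0166 i$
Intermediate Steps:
$C{\left(j \right)} = 2 i \sqrt{3}$ ($C{\left(j \right)} = \sqrt{-12} = 2 i \sqrt{3}$)
$L{\left(b,k \right)} = 1063 + b + k$
$y{\left(p,Y \right)} = \frac{1}{2239 + 2 i \sqrt{3}}$ ($y{\left(p,Y \right)} = \frac{1}{2 i \sqrt{3} + 2239} = \frac{1}{2239 + 2 i \sqrt{3}}$)
$\left(-889813 + 3808112\right) \left(\left(\left(1693860 + L{\left(-296,188 \right)}\right) + 1010096\right) + y{\left(67,-323 \right)}\right) = \left(-889813 + 3808112\right) \left(\left(\left(1693860 + \left(1063 - 296 + 188\right)\right) + 1010096\right) + \left(\frac{2239}{5013133} - \frac{2 i \sqrt{3}}{5013133}\right)\right) = 2918299 \left(\left(\left(1693860 + 955\right) + 1010096\right) + \left(\frac{2239}{5013133} - \frac{2 i \sqrt{3}}{5013133}\right)\right) = 2918299 \left(\left(1694815 + 1010096\right) + \left(\frac{2239}{5013133} - \frac{2 i \sqrt{3}}{5013133}\right)\right) = 2918299 \left(2704911 + \left(\frac{2239}{5013133} - \frac{2 i \sqrt{3}}{5013133}\right)\right) = 2918299 \left(\frac{13560078598402}{5013133} - \frac{2 i \sqrt{3}}{5013133}\right) = \frac{39572363813637958198}{5013133} - \frac{5836598 i \sqrt{3}}{5013133}$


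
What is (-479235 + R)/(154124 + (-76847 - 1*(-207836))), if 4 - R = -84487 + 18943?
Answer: -413687/285113 ≈ -1.4510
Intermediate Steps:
R = 65548 (R = 4 - (-84487 + 18943) = 4 - 1*(-65544) = 4 + 65544 = 65548)
(-479235 + R)/(154124 + (-76847 - 1*(-207836))) = (-479235 + 65548)/(154124 + (-76847 - 1*(-207836))) = -413687/(154124 + (-76847 + 207836)) = -413687/(154124 + 130989) = -413687/285113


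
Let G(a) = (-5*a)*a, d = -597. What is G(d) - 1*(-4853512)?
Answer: 3071467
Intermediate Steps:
G(a) = -5*a²
G(d) - 1*(-4853512) = -5*(-597)² - 1*(-4853512) = -5*356409 + 4853512 = -1782045 + 4853512 = 3071467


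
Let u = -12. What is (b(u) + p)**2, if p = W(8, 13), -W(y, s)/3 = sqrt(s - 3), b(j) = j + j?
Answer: 666 + 144*sqrt(10) ≈ 1121.4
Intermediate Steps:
b(j) = 2*j
W(y, s) = -3*sqrt(-3 + s) (W(y, s) = -3*sqrt(s - 3) = -3*sqrt(-3 + s))
p = -3*sqrt(10) (p = -3*sqrt(-3 + 13) = -3*sqrt(10) ≈ -9.4868)
(b(u) + p)**2 = (2*(-12) - 3*sqrt(10))**2 = (-24 - 3*sqrt(10))**2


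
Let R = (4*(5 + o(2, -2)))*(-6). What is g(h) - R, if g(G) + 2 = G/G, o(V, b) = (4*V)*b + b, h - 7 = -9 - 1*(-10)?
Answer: -313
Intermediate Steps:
h = 8 (h = 7 + (-9 - 1*(-10)) = 7 + (-9 + 10) = 7 + 1 = 8)
o(V, b) = b + 4*V*b (o(V, b) = 4*V*b + b = b + 4*V*b)
g(G) = -1 (g(G) = -2 + G/G = -2 + 1 = -1)
R = 312 (R = (4*(5 - 2*(1 + 4*2)))*(-6) = (4*(5 - 2*(1 + 8)))*(-6) = (4*(5 - 2*9))*(-6) = (4*(5 - 18))*(-6) = (4*(-13))*(-6) = -52*(-6) = 312)
g(h) - R = -1 - 1*312 = -1 - 312 = -313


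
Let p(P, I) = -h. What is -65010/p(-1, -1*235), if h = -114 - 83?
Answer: -330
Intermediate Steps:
h = -197
p(P, I) = 197 (p(P, I) = -1*(-197) = 197)
-65010/p(-1, -1*235) = -65010/197 = -65010*1/197 = -330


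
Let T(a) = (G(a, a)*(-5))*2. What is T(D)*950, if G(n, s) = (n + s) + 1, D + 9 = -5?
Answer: 256500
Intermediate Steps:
D = -14 (D = -9 - 5 = -14)
G(n, s) = 1 + n + s
T(a) = -10 - 20*a (T(a) = ((1 + a + a)*(-5))*2 = ((1 + 2*a)*(-5))*2 = (-5 - 10*a)*2 = -10 - 20*a)
T(D)*950 = (-10 - 20*(-14))*950 = (-10 + 280)*950 = 270*950 = 256500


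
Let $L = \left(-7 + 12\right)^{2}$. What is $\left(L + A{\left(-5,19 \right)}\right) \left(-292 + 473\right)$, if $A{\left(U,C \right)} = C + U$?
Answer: $7059$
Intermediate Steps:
$L = 25$ ($L = 5^{2} = 25$)
$\left(L + A{\left(-5,19 \right)}\right) \left(-292 + 473\right) = \left(25 + \left(19 - 5\right)\right) \left(-292 + 473\right) = \left(25 + 14\right) 181 = 39 \cdot 181 = 7059$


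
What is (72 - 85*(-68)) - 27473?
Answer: -21621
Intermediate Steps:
(72 - 85*(-68)) - 27473 = (72 + 5780) - 27473 = 5852 - 27473 = -21621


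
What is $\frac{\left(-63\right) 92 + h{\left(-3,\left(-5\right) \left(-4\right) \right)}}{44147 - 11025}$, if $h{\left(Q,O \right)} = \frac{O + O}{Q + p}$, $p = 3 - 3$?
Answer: $- \frac{8714}{49683} \approx -0.17539$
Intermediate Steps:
$p = 0$ ($p = 3 - 3 = 0$)
$h{\left(Q,O \right)} = \frac{2 O}{Q}$ ($h{\left(Q,O \right)} = \frac{O + O}{Q + 0} = \frac{2 O}{Q}$)
$\frac{\left(-63\right) 92 + h{\left(-3,\left(-5\right) \left(-4\right) \right)}}{44147 - 11025} = \frac{\left(-63\right) 92 + \frac{2 \left(\left(-5\right) \left(-4\right)\right)}{-3}}{44147 - 11025} = \frac{-5796 + 2 \cdot 20 \left(- \frac{1}{3}\right)}{33122} = \left(-5796 - \frac{40}{3}\right) \frac{1}{33122} = \left(- \frac{17428}{3}\right) \frac{1}{33122} = - \frac{8714}{49683}$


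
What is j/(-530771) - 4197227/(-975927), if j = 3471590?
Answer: -1160252041913/517993749717 ≈ -2.2399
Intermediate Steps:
j/(-530771) - 4197227/(-975927) = 3471590/(-530771) - 4197227/(-975927) = 3471590*(-1/530771) - 4197227*(-1/975927) = -3471590/530771 + 4197227/975927 = -1160252041913/517993749717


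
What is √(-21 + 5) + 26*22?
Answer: 572 + 4*I ≈ 572.0 + 4.0*I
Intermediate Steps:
√(-21 + 5) + 26*22 = √(-16) + 572 = 4*I + 572 = 572 + 4*I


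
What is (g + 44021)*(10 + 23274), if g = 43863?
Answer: 2046291056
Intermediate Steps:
(g + 44021)*(10 + 23274) = (43863 + 44021)*(10 + 23274) = 87884*23284 = 2046291056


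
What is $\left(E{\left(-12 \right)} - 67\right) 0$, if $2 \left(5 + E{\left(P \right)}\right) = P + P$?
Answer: $0$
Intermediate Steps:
$E{\left(P \right)} = -5 + P$ ($E{\left(P \right)} = -5 + \frac{P + P}{2} = -5 + \frac{2 P}{2} = -5 + P$)
$\left(E{\left(-12 \right)} - 67\right) 0 = \left(\left(-5 - 12\right) - 67\right) 0 = \left(-17 - 67\right) 0 = \left(-84\right) 0 = 0$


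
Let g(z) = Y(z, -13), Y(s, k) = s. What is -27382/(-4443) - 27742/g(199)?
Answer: -117808688/884157 ≈ -133.24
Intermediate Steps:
g(z) = z
-27382/(-4443) - 27742/g(199) = -27382/(-4443) - 27742/199 = -27382*(-1/4443) - 27742*1/199 = 27382/4443 - 27742/199 = -117808688/884157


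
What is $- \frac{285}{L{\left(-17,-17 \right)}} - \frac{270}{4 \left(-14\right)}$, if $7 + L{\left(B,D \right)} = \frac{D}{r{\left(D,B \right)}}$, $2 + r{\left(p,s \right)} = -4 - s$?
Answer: $\frac{50235}{1316} \approx 38.172$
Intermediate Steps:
$r{\left(p,s \right)} = -6 - s$ ($r{\left(p,s \right)} = -2 - \left(4 + s\right) = -6 - s$)
$L{\left(B,D \right)} = -7 + \frac{D}{-6 - B}$
$- \frac{285}{L{\left(-17,-17 \right)}} - \frac{270}{4 \left(-14\right)} = - \frac{285}{\frac{1}{6 - 17} \left(-42 - -17 - -119\right)} - \frac{270}{4 \left(-14\right)} = - \frac{285}{\frac{1}{-11} \left(-42 + 17 + 119\right)} - \frac{270}{-56} = - \frac{285}{\left(- \frac{1}{11}\right) 94} - - \frac{135}{28} = - \frac{285}{- \frac{94}{11}} + \frac{135}{28} = \left(-285\right) \left(- \frac{11}{94}\right) + \frac{135}{28} = \frac{3135}{94} + \frac{135}{28} = \frac{50235}{1316}$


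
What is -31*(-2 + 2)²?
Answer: 0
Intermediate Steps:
-31*(-2 + 2)² = -31*0² = -31*0 = 0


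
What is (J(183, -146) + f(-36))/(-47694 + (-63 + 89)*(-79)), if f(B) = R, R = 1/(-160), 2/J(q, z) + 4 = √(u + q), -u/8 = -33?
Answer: -849/3430622080 - √447/10720694 ≈ -2.2196e-6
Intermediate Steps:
u = 264 (u = -8*(-33) = 264)
J(q, z) = 2/(-4 + √(264 + q))
R = -1/160 ≈ -0.0062500
f(B) = -1/160
(J(183, -146) + f(-36))/(-47694 + (-63 + 89)*(-79)) = (2/(-4 + √(264 + 183)) - 1/160)/(-47694 + (-63 + 89)*(-79)) = (2/(-4 + √447) - 1/160)/(-47694 + 26*(-79)) = (-1/160 + 2/(-4 + √447))/(-47694 - 2054) = (-1/160 + 2/(-4 + √447))/(-49748) = (-1/160 + 2/(-4 + √447))*(-1/49748) = 1/7959680 - 1/(24874*(-4 + √447))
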